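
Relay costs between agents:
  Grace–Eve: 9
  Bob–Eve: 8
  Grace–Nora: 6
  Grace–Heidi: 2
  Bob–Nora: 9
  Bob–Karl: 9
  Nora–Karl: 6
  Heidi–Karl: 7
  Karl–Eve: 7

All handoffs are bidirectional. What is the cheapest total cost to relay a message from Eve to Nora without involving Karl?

Paths from Eve to Nora avoiding Karl:
Eve -> Bob -> Nora: 8 + 9 = 17
Eve -> Grace -> Nora: 9 + 6 = 15
The minimum is 15.

15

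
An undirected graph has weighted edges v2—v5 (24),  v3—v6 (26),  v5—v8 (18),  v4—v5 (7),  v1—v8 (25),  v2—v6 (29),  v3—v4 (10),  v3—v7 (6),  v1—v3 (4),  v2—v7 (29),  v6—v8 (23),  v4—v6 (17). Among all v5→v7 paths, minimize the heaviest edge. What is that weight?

Checking several routes:
v5-v4-v3-v7: max(7, 10, 6) = 10
v5-v8-v6-v4-v3-v7: max(18, 23, 17, 10, 6) = 23
v5-v8-v1-v3-v7: max(18, 25, 4, 6) = 25
Smallest bottleneck: 10.

10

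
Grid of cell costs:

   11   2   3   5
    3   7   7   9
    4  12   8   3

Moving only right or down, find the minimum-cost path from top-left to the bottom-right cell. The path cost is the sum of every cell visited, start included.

33

Take [0,0]→[0,1]→[0,2]→[0,3]→[1,3]→[2,3] for a total of 11 + 2 + 3 + 5 + 9 + 3 = 33.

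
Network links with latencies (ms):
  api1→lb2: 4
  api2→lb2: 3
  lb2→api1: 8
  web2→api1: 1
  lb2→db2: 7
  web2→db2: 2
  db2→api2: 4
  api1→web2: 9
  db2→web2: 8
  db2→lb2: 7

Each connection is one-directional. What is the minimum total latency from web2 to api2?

Routes from web2 to api2:
web2 → api1 → lb2 → db2 → api2: 1 + 4 + 7 + 4 = 16
web2 → db2 → api2: 2 + 4 = 6
Shortest: 6 ms.

6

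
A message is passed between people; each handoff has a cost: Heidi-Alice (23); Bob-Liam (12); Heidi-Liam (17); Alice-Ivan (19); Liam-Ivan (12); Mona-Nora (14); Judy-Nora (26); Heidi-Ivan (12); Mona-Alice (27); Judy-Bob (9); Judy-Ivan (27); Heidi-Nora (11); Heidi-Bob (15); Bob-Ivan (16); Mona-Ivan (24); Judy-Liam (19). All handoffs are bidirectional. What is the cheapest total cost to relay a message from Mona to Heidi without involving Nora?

36

Some routes from Mona to Heidi avoiding Nora:
Mona→Ivan→Bob→Heidi: 24 + 16 + 15 = 55
Mona→Ivan→Liam→Heidi: 24 + 12 + 17 = 53
Mona→Alice→Heidi: 27 + 23 = 50
Mona→Ivan→Heidi: 24 + 12 = 36
Best route has total 36.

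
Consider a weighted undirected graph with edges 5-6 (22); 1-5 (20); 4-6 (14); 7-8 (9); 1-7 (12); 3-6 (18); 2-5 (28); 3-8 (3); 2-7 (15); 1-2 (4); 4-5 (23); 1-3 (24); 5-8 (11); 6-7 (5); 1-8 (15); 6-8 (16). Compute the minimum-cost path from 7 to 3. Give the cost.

Some routes from 7 to 3:
7 → 8 → 3: 9 + 3 = 12
7 → 2 → 1 → 8 → 3: 15 + 4 + 15 + 3 = 37
7 → 6 → 3: 5 + 18 = 23
7 → 1 → 3: 12 + 24 = 36
7 → 6 → 8 → 3: 5 + 16 + 3 = 24
7 → 1 → 8 → 3: 12 + 15 + 3 = 30
Shortest: 12.

12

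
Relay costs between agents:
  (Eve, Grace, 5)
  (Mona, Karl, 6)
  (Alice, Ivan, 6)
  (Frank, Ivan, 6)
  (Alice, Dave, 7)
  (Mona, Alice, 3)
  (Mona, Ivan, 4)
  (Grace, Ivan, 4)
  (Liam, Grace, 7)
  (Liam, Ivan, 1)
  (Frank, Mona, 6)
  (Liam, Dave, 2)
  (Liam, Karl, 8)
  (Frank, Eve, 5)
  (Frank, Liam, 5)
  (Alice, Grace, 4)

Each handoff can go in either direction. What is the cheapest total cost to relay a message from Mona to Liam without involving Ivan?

Some routes from Mona to Liam avoiding Ivan:
Mona→Karl→Liam: 6 + 8 = 14
Mona→Alice→Dave→Liam: 3 + 7 + 2 = 12
Mona→Alice→Grace→Eve→Frank→Liam: 3 + 4 + 5 + 5 + 5 = 22
Mona→Alice→Grace→Liam: 3 + 4 + 7 = 14
Mona→Frank→Liam: 6 + 5 = 11
Best route has total 11.

11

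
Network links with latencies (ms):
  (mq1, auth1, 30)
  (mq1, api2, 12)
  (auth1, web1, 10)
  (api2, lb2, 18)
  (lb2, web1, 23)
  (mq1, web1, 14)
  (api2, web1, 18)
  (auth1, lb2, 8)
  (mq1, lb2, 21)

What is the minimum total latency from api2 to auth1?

Checking several routes:
api2 - mq1 - web1 - auth1: 12 + 14 + 10 = 36
api2 - lb2 - auth1: 18 + 8 = 26
api2 - web1 - auth1: 18 + 10 = 28
api2 - mq1 - lb2 - auth1: 12 + 21 + 8 = 41
Shortest: 26 ms.

26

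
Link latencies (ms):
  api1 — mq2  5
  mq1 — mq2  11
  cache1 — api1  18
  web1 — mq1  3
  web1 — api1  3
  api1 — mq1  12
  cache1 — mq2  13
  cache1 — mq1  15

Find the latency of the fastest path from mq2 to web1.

8

Comparing a few candidate routes:
mq2 -> cache1 -> mq1 -> web1: 13 + 15 + 3 = 31
mq2 -> api1 -> web1: 5 + 3 = 8
mq2 -> mq1 -> web1: 11 + 3 = 14
mq2 -> mq1 -> api1 -> web1: 11 + 12 + 3 = 26
mq2 -> api1 -> mq1 -> web1: 5 + 12 + 3 = 20
Shortest: 8 ms.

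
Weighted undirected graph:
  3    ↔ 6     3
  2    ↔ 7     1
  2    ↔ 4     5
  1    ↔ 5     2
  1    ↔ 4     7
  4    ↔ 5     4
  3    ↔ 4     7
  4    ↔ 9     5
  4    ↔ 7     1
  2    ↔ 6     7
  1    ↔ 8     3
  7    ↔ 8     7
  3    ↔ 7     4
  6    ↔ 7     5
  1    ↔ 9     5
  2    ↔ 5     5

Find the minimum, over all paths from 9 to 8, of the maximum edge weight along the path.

5

Some routes from 9 to 8:
9 - 4 - 2 - 6 - 3 - 7 - 8: max(5, 5, 7, 3, 4, 7) = 7
9 - 4 - 2 - 5 - 1 - 8: max(5, 5, 5, 2, 3) = 5
9 - 4 - 7 - 2 - 5 - 1 - 8: max(5, 1, 1, 5, 2, 3) = 5
9 - 4 - 5 - 1 - 8: max(5, 4, 2, 3) = 5
9 - 1 - 8: max(5, 3) = 5
Best route has worst link 5.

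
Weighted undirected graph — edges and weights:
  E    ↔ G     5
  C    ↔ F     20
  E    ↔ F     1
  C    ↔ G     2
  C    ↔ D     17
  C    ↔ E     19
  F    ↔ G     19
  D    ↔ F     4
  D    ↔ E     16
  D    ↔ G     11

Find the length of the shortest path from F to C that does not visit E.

A few of the F→C routes:
F → G → C: 19 + 2 = 21
F → C: 20
F → D → G → C: 4 + 11 + 2 = 17
Shortest: 17.

17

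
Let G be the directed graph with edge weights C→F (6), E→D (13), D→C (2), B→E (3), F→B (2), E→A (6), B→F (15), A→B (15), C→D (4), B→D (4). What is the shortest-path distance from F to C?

Candidate routes:
F-B-E-D-C: 2 + 3 + 13 + 2 = 20
F-B-D-C: 2 + 4 + 2 = 8
The minimum is 8.

8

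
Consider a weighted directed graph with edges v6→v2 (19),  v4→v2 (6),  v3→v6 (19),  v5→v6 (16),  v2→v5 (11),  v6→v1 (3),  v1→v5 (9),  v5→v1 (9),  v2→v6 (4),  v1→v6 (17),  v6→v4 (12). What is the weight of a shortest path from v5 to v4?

28

Routes from v5 to v4:
v5→v6→v4: 16 + 12 = 28
v5→v1→v6→v4: 9 + 17 + 12 = 38
Shortest: 28.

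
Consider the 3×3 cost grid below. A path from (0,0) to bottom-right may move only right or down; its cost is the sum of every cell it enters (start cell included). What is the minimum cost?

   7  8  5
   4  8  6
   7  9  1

26

Take r0c0 → r1c0 → r1c1 → r1c2 → r2c2 for a total of 7 + 4 + 8 + 6 + 1 = 26.
(Top row then right column would cost 27.)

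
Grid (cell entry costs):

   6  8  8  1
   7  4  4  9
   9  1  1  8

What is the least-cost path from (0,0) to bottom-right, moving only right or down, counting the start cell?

Cheapest: r0c0 -> r1c0 -> r1c1 -> r2c1 -> r2c2 -> r2c3
  6 + 7 + 4 + 1 + 1 + 8 = 27

27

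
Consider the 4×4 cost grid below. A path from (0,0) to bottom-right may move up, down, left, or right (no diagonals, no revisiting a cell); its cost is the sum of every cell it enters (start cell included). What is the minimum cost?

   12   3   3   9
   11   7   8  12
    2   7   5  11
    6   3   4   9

Cheapest: [0,0]→[0,1]→[0,2]→[1,2]→[2,2]→[3,2]→[3,3]
  12 + 3 + 3 + 8 + 5 + 4 + 9 = 44

44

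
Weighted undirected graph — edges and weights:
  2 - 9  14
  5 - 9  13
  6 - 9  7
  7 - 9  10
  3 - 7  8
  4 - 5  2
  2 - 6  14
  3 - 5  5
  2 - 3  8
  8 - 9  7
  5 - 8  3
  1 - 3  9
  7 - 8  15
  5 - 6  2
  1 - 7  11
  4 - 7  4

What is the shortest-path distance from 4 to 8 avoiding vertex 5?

Paths from 4 to 8 avoiding 5:
4-7-3-2-6-9-8: 4 + 8 + 8 + 14 + 7 + 7 = 48
4-7-1-3-2-6-9-8: 4 + 11 + 9 + 8 + 14 + 7 + 7 = 60
4-7-3-2-9-8: 4 + 8 + 8 + 14 + 7 = 41
4-7-8: 4 + 15 = 19
4-7-9-8: 4 + 10 + 7 = 21
4-7-1-3-2-9-8: 4 + 11 + 9 + 8 + 14 + 7 = 53
Best route has total 19.

19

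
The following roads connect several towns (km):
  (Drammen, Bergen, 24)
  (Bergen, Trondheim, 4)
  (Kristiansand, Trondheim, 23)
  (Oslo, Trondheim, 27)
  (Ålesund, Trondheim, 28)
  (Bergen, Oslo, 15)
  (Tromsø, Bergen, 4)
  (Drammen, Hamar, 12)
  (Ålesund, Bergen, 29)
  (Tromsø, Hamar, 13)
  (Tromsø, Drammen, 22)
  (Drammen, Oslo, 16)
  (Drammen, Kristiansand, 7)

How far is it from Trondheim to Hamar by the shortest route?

21

Checking several routes:
Trondheim - Bergen - Tromsø - Drammen - Hamar: 4 + 4 + 22 + 12 = 42
Trondheim - Bergen - Oslo - Drammen - Hamar: 4 + 15 + 16 + 12 = 47
Trondheim - Oslo - Drammen - Hamar: 27 + 16 + 12 = 55
Trondheim - Kristiansand - Drammen - Hamar: 23 + 7 + 12 = 42
Trondheim - Bergen - Drammen - Hamar: 4 + 24 + 12 = 40
Trondheim - Bergen - Tromsø - Hamar: 4 + 4 + 13 = 21
Shortest: 21 km.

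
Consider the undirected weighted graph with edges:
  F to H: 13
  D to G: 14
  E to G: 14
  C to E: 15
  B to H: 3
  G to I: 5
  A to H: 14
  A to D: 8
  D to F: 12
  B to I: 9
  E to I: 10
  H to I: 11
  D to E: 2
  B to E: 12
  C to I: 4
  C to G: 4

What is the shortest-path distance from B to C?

13

Checking several routes:
B → I → G → C: 9 + 5 + 4 = 18
B → H → I → C: 3 + 11 + 4 = 18
B → H → I → G → C: 3 + 11 + 5 + 4 = 23
B → I → C: 9 + 4 = 13
Best route has total 13.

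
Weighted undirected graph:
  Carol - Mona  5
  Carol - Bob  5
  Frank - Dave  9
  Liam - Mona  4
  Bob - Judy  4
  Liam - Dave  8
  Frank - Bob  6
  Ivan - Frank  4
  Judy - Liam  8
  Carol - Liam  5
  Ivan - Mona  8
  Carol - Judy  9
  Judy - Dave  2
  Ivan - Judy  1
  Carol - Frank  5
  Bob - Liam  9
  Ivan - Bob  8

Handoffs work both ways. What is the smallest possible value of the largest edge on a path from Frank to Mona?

5

Some routes from Frank to Mona:
Frank - Ivan - Judy - Bob - Carol - Mona: max(4, 1, 4, 5, 5) = 5
Frank - Ivan - Judy - Bob - Carol - Liam - Mona: max(4, 1, 4, 5, 5, 4) = 5
Frank - Carol - Mona: max(5, 5) = 5
Frank - Carol - Liam - Mona: max(5, 5, 4) = 5
The minimum achievable maximum is 5.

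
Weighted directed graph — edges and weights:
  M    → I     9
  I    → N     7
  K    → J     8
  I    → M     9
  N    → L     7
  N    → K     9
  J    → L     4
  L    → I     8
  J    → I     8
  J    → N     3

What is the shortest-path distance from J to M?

17

Paths from J to M:
J - L - I - M: 4 + 8 + 9 = 21
J - N - L - I - M: 3 + 7 + 8 + 9 = 27
J - I - M: 8 + 9 = 17
Shortest: 17.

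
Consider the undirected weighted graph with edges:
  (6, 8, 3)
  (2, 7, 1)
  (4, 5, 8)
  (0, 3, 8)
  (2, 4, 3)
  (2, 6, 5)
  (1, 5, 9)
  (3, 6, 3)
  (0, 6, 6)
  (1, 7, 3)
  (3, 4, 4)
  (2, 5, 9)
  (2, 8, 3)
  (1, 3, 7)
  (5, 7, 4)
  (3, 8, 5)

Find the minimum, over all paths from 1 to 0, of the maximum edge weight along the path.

6

Checking several routes:
1 - 7 - 2 - 6 - 0: max(3, 1, 5, 6) = 6
1 - 7 - 2 - 4 - 3 - 8 - 6 - 0: max(3, 1, 3, 4, 5, 3, 6) = 6
1 - 3 - 6 - 0: max(7, 3, 6) = 7
1 - 7 - 2 - 4 - 3 - 6 - 0: max(3, 1, 3, 4, 3, 6) = 6
1 - 7 - 2 - 8 - 6 - 0: max(3, 1, 3, 3, 6) = 6
1 - 7 - 2 - 8 - 3 - 6 - 0: max(3, 1, 3, 5, 3, 6) = 6
Best route has worst link 6.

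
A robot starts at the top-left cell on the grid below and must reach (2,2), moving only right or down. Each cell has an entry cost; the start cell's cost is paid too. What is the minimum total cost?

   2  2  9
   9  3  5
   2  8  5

17

Cheapest: (0,0)→(0,1)→(1,1)→(1,2)→(2,2)
  2 + 2 + 3 + 5 + 5 = 17
For comparison, the top-then-right route costs 23.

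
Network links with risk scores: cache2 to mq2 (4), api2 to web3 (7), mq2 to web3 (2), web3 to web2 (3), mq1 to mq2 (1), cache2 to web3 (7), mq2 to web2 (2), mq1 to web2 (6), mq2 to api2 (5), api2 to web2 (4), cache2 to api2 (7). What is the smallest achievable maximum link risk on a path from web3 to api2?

Comparing a few candidate routes:
web3-web2-mq2-api2: max(3, 2, 5) = 5
web3-mq2-web2-api2: max(2, 2, 4) = 4
web3-web2-mq1-mq2-api2: max(3, 6, 1, 5) = 6
web3-web2-api2: max(3, 4) = 4
web3-mq2-api2: max(2, 5) = 5
The minimum achievable maximum is 4.

4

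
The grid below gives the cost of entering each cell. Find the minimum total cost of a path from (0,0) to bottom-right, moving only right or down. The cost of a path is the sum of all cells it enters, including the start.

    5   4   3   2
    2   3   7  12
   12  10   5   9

Best path: (0,0) → (1,0) → (1,1) → (1,2) → (2,2) → (2,3)
Cost: 5 + 2 + 3 + 7 + 5 + 9 = 31

31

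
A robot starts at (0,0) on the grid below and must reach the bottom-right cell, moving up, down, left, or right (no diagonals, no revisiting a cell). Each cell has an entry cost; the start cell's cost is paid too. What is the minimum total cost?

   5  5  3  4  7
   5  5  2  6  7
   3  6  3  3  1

22

Take [0,0] -> [0,1] -> [0,2] -> [1,2] -> [2,2] -> [2,3] -> [2,4] for a total of 5 + 5 + 3 + 2 + 3 + 3 + 1 = 22.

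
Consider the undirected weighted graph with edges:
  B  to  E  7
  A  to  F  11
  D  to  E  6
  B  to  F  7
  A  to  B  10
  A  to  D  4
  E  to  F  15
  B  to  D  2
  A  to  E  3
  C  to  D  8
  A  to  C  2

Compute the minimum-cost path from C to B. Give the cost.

8

Checking several routes:
C-A-D-B: 2 + 4 + 2 = 8
C-D-B: 8 + 2 = 10
C-A-B: 2 + 10 = 12
Shortest: 8.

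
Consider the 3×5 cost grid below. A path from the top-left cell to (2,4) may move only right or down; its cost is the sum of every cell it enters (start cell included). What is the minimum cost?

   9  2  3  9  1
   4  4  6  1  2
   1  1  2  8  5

28

Cheapest: (0,0)→(0,1)→(0,2)→(1,2)→(1,3)→(1,4)→(2,4)
  9 + 2 + 3 + 6 + 1 + 2 + 5 = 28
For comparison, the top-then-right route costs 31.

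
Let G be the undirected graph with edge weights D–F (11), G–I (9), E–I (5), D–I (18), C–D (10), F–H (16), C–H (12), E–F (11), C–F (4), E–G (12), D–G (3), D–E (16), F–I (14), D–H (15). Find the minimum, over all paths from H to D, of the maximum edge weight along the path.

12

A few of the H→D routes:
H → C → D: max(12, 10) = 12
H → C → F → E → I → G → D: max(12, 4, 11, 5, 9, 3) = 12
H → C → F → E → G → D: max(12, 4, 11, 12, 3) = 12
The minimum achievable maximum is 12.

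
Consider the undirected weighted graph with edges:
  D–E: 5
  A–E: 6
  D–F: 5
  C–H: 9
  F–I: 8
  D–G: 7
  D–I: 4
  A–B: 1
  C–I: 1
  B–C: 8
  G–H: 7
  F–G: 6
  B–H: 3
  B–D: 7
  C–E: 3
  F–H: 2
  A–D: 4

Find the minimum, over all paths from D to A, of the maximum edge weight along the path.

Some routes from D to A:
D→I→C→E→A: max(4, 1, 3, 6) = 6
D→E→A: max(5, 6) = 6
D→F→H→B→A: max(5, 2, 3, 1) = 5
D→F→G→H→B→A: max(5, 6, 7, 3, 1) = 7
D→G→F→H→B→A: max(7, 6, 2, 3, 1) = 7
D→A: max(4) = 4
The minimum achievable maximum is 4.

4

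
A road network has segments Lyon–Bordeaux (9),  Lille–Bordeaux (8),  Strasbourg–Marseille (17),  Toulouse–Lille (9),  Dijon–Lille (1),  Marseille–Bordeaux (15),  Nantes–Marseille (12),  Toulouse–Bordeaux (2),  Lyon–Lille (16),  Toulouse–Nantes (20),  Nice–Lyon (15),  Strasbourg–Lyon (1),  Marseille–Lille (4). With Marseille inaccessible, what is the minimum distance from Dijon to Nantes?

30

Paths from Dijon to Nantes avoiding Marseille:
Dijon - Lille - Bordeaux - Toulouse - Nantes: 1 + 8 + 2 + 20 = 31
Dijon - Lille - Toulouse - Nantes: 1 + 9 + 20 = 30
Dijon - Lille - Lyon - Bordeaux - Toulouse - Nantes: 1 + 16 + 9 + 2 + 20 = 48
The minimum is 30 km.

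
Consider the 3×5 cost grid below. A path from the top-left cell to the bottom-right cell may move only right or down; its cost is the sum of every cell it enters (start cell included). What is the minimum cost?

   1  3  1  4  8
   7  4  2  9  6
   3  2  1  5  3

Best path: [0,0] → [0,1] → [0,2] → [1,2] → [2,2] → [2,3] → [2,4]
Cost: 1 + 3 + 1 + 2 + 1 + 5 + 3 = 16

16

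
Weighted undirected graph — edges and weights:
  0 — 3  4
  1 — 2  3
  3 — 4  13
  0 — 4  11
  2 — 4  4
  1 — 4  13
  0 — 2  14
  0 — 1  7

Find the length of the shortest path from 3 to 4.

Comparing a few candidate routes:
3 -> 0 -> 4: 4 + 11 = 15
3 -> 0 -> 1 -> 2 -> 4: 4 + 7 + 3 + 4 = 18
3 -> 4: 13
Shortest: 13.

13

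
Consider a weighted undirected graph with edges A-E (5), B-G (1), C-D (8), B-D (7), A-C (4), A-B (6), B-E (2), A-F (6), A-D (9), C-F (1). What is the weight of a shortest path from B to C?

Some routes from B to C:
B - E - A - C: 2 + 5 + 4 = 11
B - A - C: 6 + 4 = 10
B - A - F - C: 6 + 6 + 1 = 13
Shortest: 10.

10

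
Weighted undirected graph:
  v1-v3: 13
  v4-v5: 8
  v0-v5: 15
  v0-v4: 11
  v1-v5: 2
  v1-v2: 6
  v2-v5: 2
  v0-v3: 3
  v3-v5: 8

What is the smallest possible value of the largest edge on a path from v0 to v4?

Checking several routes:
v0 → v3 → v1 → v2 → v5 → v4: max(3, 13, 6, 2, 8) = 13
v0 → v3 → v5 → v4: max(3, 8, 8) = 8
v0 → v4: max(11) = 11
Best route has worst link 8.

8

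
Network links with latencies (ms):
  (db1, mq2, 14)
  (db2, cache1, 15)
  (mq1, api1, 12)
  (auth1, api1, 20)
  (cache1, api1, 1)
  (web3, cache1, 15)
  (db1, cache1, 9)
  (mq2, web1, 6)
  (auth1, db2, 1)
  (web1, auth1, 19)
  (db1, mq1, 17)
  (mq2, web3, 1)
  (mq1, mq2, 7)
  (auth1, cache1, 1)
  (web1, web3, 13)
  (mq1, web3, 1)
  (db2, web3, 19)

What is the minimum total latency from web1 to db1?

Some routes from web1 to db1:
web1→web3→mq2→db1: 13 + 1 + 14 = 28
web1→mq2→db1: 6 + 14 = 20
web1→mq2→web3→mq1→db1: 6 + 1 + 1 + 17 = 25
web1→auth1→cache1→db1: 19 + 1 + 9 = 29
Shortest: 20 ms.

20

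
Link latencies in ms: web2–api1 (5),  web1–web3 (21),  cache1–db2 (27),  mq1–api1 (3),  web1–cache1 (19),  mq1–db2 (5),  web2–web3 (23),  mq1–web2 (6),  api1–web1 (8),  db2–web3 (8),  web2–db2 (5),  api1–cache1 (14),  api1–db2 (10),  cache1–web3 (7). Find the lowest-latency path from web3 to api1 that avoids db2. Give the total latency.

21

Comparing a few candidate routes:
web3 - web2 - mq1 - api1: 23 + 6 + 3 = 32
web3 - cache1 - api1: 7 + 14 = 21
web3 - web2 - api1: 23 + 5 = 28
web3 - web1 - api1: 21 + 8 = 29
Shortest: 21 ms.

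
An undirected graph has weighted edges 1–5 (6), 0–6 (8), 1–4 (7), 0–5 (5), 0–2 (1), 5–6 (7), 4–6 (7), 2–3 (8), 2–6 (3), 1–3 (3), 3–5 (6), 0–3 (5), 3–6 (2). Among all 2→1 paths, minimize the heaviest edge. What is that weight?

3

A few of the 2→1 routes:
2-0-3-1: max(1, 5, 3) = 5
2-0-5-3-1: max(1, 5, 6, 3) = 6
2-6-3-1: max(3, 2, 3) = 3
2-6-3-5-1: max(3, 2, 6, 6) = 6
2-6-3-0-5-1: max(3, 2, 5, 5, 6) = 6
Smallest bottleneck: 3.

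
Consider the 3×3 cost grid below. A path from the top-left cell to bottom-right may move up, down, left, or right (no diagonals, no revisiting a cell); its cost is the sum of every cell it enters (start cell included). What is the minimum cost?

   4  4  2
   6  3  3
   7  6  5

18

Best path: r0c0 → r0c1 → r0c2 → r1c2 → r2c2
Cost: 4 + 4 + 2 + 3 + 5 = 18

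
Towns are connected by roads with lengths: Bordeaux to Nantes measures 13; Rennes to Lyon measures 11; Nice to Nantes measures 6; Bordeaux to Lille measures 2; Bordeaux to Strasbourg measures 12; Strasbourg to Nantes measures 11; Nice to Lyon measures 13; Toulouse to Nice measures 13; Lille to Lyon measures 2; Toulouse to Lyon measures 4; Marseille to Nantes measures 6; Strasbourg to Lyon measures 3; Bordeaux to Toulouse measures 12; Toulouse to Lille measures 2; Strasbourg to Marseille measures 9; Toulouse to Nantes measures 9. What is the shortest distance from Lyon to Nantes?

13

Checking several routes:
Lyon - Strasbourg - Marseille - Nantes: 3 + 9 + 6 = 18
Lyon - Nice - Nantes: 13 + 6 = 19
Lyon - Lille - Toulouse - Nantes: 2 + 2 + 9 = 13
Lyon - Strasbourg - Nantes: 3 + 11 = 14
Lyon - Lille - Bordeaux - Nantes: 2 + 2 + 13 = 17
Lyon - Toulouse - Nantes: 4 + 9 = 13
Best route has total 13.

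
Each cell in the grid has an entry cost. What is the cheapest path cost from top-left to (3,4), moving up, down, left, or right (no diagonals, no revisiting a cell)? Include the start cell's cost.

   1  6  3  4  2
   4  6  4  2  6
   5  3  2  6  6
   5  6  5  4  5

29

Take (0,0) -> (1,0) -> (2,0) -> (2,1) -> (2,2) -> (3,2) -> (3,3) -> (3,4) for a total of 1 + 4 + 5 + 3 + 2 + 5 + 4 + 5 = 29.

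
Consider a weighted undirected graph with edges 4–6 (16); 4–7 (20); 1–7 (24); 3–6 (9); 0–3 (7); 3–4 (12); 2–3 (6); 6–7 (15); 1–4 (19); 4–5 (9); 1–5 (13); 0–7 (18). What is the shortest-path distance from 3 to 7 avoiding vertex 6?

Routes from 3 to 7 avoiding 6:
3 → 4 → 5 → 1 → 7: 12 + 9 + 13 + 24 = 58
3 → 0 → 7: 7 + 18 = 25
3 → 4 → 7: 12 + 20 = 32
3 → 4 → 1 → 7: 12 + 19 + 24 = 55
Shortest: 25.

25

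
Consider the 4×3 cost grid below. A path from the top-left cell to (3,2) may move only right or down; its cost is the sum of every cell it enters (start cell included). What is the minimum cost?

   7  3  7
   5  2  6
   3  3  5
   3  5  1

21

Cheapest: (0,0) -> (0,1) -> (1,1) -> (2,1) -> (2,2) -> (3,2)
  7 + 3 + 2 + 3 + 5 + 1 = 21
For comparison, the top-then-right route costs 29.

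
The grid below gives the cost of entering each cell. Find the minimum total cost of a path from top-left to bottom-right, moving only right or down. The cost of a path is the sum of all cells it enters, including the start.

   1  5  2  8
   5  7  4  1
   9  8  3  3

Path r0c0 -> r0c1 -> r0c2 -> r1c2 -> r1c3 -> r2c3: 1 + 5 + 2 + 4 + 1 + 3 = 16.
(Top row then right column would cost 20.)

16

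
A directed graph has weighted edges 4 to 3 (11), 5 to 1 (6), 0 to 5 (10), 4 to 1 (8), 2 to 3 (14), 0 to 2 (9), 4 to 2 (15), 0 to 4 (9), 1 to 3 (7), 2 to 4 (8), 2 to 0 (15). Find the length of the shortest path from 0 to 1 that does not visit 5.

17

Routes from 0 to 1 avoiding 5:
0 -> 2 -> 4 -> 1: 9 + 8 + 8 = 25
0 -> 4 -> 1: 9 + 8 = 17
Shortest: 17.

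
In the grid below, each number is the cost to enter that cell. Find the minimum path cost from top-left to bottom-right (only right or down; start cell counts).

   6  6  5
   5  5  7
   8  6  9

Cheapest: (0,0)→(1,0)→(1,1)→(2,1)→(2,2)
  6 + 5 + 5 + 6 + 9 = 31

31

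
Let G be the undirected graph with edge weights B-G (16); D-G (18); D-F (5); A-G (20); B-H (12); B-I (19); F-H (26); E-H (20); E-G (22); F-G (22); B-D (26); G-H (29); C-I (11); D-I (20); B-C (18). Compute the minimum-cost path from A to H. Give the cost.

48

Checking several routes:
A -> G -> D -> F -> H: 20 + 18 + 5 + 26 = 69
A -> G -> F -> H: 20 + 22 + 26 = 68
A -> G -> B -> H: 20 + 16 + 12 = 48
A -> G -> H: 20 + 29 = 49
A -> G -> E -> H: 20 + 22 + 20 = 62
Best route has total 48.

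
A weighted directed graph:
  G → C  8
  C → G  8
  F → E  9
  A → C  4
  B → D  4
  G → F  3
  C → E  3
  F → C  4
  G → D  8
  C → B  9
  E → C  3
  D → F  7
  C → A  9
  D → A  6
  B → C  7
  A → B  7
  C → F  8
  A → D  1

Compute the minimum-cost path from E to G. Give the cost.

11

Candidate routes:
E→C→G: 3 + 8 = 11
The minimum is 11.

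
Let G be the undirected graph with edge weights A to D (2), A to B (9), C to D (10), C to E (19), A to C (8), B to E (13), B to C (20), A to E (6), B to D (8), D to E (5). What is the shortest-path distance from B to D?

Some routes from B to D:
B - E - A - D: 13 + 6 + 2 = 21
B - A - E - D: 9 + 6 + 5 = 20
B - A - C - D: 9 + 8 + 10 = 27
B - E - D: 13 + 5 = 18
B - A - D: 9 + 2 = 11
B - D: 8
The minimum is 8.

8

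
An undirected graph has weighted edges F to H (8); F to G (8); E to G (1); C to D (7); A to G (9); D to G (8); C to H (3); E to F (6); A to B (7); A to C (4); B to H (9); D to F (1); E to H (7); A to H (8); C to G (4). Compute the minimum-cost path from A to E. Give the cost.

Checking several routes:
A - C - H - E: 4 + 3 + 7 = 14
A - C - G - E: 4 + 4 + 1 = 9
A - G - E: 9 + 1 = 10
Shortest: 9.

9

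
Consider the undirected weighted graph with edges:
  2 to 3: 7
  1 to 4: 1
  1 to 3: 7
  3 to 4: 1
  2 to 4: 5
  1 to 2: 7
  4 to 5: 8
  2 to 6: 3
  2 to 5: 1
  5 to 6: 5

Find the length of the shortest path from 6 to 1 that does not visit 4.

Candidate routes:
6→2→1: 3 + 7 = 10
6→5→2→1: 5 + 1 + 7 = 13
6→5→2→3→1: 5 + 1 + 7 + 7 = 20
6→2→3→1: 3 + 7 + 7 = 17
The minimum is 10.

10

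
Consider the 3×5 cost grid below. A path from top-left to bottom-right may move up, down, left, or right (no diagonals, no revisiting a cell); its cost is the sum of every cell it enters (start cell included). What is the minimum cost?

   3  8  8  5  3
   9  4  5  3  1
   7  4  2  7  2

One optimal route is r0c0→r0c1→r1c1→r1c2→r1c3→r1c4→r2c4.
Its cost is 3 + 8 + 4 + 5 + 3 + 1 + 2 = 26.

26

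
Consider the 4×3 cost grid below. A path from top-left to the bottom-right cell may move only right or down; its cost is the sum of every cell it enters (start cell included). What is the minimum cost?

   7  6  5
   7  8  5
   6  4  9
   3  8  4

Path r0c0 r1c0 r2c0 r3c0 r3c1 r3c2: 7 + 7 + 6 + 3 + 8 + 4 = 35.
For comparison, the top-then-right route costs 36.

35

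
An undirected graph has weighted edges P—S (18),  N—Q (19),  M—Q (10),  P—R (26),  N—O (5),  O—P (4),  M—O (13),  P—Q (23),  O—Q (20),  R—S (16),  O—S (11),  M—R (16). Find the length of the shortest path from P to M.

17

Comparing a few candidate routes:
P -> Q -> M: 23 + 10 = 33
P -> O -> Q -> M: 4 + 20 + 10 = 34
P -> O -> M: 4 + 13 = 17
Best route has total 17.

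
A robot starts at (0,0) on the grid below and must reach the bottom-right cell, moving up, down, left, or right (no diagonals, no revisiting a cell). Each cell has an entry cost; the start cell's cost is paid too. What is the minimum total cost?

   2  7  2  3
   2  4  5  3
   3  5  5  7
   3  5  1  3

19

Cheapest: r0c0 → r1c0 → r2c0 → r3c0 → r3c1 → r3c2 → r3c3
  2 + 2 + 3 + 3 + 5 + 1 + 3 = 19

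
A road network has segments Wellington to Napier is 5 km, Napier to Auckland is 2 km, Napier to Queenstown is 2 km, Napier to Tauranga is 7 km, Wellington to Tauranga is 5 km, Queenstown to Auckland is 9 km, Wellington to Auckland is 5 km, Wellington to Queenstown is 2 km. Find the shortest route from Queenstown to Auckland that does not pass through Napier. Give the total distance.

7

Paths from Queenstown to Auckland avoiding Napier:
Queenstown→Auckland: 9
Queenstown→Wellington→Auckland: 2 + 5 = 7
The minimum is 7 km.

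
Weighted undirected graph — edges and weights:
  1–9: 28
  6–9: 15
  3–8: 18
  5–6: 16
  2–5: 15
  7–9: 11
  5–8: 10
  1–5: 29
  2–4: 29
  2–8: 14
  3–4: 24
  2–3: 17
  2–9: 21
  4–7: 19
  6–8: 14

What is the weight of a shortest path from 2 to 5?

15

Comparing a few candidate routes:
2→8→6→5: 14 + 14 + 16 = 44
2→3→8→5: 17 + 18 + 10 = 45
2→8→5: 14 + 10 = 24
2→5: 15
The minimum is 15.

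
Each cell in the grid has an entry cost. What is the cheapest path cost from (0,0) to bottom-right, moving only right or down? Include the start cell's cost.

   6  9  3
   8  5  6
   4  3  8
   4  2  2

25

Path (0,0) (1,0) (2,0) (2,1) (3,1) (3,2): 6 + 8 + 4 + 3 + 2 + 2 = 25.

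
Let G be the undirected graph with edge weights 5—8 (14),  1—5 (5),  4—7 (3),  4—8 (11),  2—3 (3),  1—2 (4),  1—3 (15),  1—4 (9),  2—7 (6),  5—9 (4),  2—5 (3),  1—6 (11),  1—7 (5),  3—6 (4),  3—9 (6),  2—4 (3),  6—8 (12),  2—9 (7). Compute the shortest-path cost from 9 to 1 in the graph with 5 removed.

A few of the 9→1 routes:
9→2→4→7→1: 7 + 3 + 3 + 5 = 18
9→2→1: 7 + 4 = 11
9→2→7→1: 7 + 6 + 5 = 18
9→3→2→1: 6 + 3 + 4 = 13
Best route has total 11.

11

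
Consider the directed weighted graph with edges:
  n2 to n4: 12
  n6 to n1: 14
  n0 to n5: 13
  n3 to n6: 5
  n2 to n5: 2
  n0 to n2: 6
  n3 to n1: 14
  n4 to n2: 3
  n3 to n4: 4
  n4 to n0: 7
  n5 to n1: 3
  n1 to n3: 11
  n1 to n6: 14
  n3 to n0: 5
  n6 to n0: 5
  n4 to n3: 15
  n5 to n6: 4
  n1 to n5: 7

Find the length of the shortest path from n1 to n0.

16

Some routes from n1 to n0:
n1 → n6 → n0: 14 + 5 = 19
n1 → n5 → n6 → n0: 7 + 4 + 5 = 16
n1 → n3 → n0: 11 + 5 = 16
Best route has total 16.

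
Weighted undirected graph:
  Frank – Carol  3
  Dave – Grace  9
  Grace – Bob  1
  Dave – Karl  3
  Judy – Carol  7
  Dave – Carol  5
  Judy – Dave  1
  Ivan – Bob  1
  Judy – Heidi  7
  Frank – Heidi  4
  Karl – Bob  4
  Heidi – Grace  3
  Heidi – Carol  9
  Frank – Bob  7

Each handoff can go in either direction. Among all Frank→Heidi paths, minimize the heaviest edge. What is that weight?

Some routes from Frank to Heidi:
Frank - Heidi: max(4) = 4
Frank - Carol - Dave - Karl - Bob - Grace - Heidi: max(3, 5, 3, 4, 1, 3) = 5
Frank - Carol - Judy - Heidi: max(3, 7, 7) = 7
Frank - Carol - Judy - Dave - Karl - Bob - Grace - Heidi: max(3, 7, 1, 3, 4, 1, 3) = 7
Smallest bottleneck: 4.

4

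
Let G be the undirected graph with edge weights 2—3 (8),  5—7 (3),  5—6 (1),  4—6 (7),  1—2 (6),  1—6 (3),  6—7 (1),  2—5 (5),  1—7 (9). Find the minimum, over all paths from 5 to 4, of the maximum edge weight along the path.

Routes from 5 to 4:
5 → 7 → 6 → 4: max(3, 1, 7) = 7
5 → 7 → 1 → 6 → 4: max(3, 9, 3, 7) = 9
5 → 2 → 1 → 7 → 6 → 4: max(5, 6, 9, 1, 7) = 9
5 → 6 → 4: max(1, 7) = 7
5 → 2 → 1 → 6 → 4: max(5, 6, 3, 7) = 7
The minimum achievable maximum is 7.

7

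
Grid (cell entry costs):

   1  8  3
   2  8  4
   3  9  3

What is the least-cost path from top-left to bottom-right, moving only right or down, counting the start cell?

18

Cheapest: r0c0→r1c0→r1c1→r1c2→r2c2
  1 + 2 + 8 + 4 + 3 = 18
(Top row then right column would cost 19.)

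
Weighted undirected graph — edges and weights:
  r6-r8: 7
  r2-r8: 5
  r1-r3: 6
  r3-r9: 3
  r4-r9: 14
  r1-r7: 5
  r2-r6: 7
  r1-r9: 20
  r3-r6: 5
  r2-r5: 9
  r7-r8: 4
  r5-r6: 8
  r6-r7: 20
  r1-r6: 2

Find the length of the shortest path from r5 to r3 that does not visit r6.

29

Paths from r5 to r3 avoiding r6:
r5 → r2 → r8 → r7 → r1 → r3: 9 + 5 + 4 + 5 + 6 = 29
r5 → r2 → r8 → r7 → r1 → r9 → r3: 9 + 5 + 4 + 5 + 20 + 3 = 46
The minimum is 29.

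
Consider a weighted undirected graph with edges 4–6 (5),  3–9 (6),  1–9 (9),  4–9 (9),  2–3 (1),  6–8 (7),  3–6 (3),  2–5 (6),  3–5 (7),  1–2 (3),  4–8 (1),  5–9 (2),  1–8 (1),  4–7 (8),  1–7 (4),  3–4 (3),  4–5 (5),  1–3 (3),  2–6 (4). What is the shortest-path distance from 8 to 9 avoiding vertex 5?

10

Comparing a few candidate routes:
8 - 1 - 3 - 9: 1 + 3 + 6 = 10
8 - 4 - 3 - 9: 1 + 3 + 6 = 10
8 - 4 - 9: 1 + 9 = 10
Best route has total 10.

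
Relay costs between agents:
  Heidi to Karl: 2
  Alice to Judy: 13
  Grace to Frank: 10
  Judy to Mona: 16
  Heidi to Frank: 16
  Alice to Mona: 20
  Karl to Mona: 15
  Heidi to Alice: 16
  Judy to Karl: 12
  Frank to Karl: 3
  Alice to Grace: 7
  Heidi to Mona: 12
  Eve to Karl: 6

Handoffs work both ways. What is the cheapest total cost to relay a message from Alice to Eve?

24

A few of the Alice→Eve routes:
Alice-Mona-Heidi-Karl-Eve: 20 + 12 + 2 + 6 = 40
Alice-Judy-Karl-Eve: 13 + 12 + 6 = 31
Alice-Grace-Frank-Karl-Eve: 7 + 10 + 3 + 6 = 26
Alice-Mona-Karl-Eve: 20 + 15 + 6 = 41
Alice-Heidi-Karl-Eve: 16 + 2 + 6 = 24
Best route has total 24.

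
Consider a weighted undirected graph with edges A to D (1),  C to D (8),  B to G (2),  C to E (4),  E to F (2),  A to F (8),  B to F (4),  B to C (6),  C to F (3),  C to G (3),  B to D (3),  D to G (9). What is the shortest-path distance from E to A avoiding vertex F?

13

Paths from E to A avoiding F:
E→C→B→D→A: 4 + 6 + 3 + 1 = 14
E→C→B→G→D→A: 4 + 6 + 2 + 9 + 1 = 22
E→C→G→D→A: 4 + 3 + 9 + 1 = 17
E→C→G→B→D→A: 4 + 3 + 2 + 3 + 1 = 13
E→C→D→A: 4 + 8 + 1 = 13
Shortest: 13.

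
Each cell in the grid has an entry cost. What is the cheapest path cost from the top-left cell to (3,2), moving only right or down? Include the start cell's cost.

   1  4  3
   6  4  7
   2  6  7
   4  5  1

Best path: r0c0→r1c0→r2c0→r3c0→r3c1→r3c2
Cost: 1 + 6 + 2 + 4 + 5 + 1 = 19

19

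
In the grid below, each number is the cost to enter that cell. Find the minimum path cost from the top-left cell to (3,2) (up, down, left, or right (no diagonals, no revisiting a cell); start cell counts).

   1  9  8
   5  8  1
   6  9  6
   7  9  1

22

One optimal route is [0,0] -> [1,0] -> [1,1] -> [1,2] -> [2,2] -> [3,2].
Its cost is 1 + 5 + 8 + 1 + 6 + 1 = 22.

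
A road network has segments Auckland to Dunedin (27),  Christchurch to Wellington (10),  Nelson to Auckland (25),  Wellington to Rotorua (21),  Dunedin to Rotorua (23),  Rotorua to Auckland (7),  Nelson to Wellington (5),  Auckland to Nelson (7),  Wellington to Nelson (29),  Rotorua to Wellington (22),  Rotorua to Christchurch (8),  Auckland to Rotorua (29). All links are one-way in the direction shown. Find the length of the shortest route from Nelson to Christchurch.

Routes from Nelson to Christchurch:
Nelson - Wellington - Rotorua - Christchurch: 5 + 21 + 8 = 34
Nelson - Auckland - Dunedin - Rotorua - Christchurch: 25 + 27 + 23 + 8 = 83
Nelson - Auckland - Rotorua - Christchurch: 25 + 29 + 8 = 62
Shortest: 34 km.

34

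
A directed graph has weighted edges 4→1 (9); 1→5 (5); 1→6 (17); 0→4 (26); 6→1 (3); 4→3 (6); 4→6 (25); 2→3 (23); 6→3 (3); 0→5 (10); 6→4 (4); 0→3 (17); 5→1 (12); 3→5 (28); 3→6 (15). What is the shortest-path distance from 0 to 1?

Comparing a few candidate routes:
0 - 3 - 6 - 1: 17 + 15 + 3 = 35
0 - 4 - 1: 26 + 9 = 35
0 - 3 - 6 - 4 - 1: 17 + 15 + 4 + 9 = 45
0 - 4 - 3 - 6 - 1: 26 + 6 + 15 + 3 = 50
0 - 5 - 1: 10 + 12 = 22
Shortest: 22.

22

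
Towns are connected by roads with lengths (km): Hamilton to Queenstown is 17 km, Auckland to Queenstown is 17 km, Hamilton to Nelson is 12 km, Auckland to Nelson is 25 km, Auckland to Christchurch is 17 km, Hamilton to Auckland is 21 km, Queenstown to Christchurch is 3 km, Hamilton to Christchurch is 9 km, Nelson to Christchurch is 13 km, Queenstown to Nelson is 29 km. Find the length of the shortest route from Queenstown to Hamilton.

12

Checking several routes:
Queenstown→Christchurch→Nelson→Hamilton: 3 + 13 + 12 = 28
Queenstown→Christchurch→Auckland→Hamilton: 3 + 17 + 21 = 41
Queenstown→Auckland→Hamilton: 17 + 21 = 38
Queenstown→Christchurch→Hamilton: 3 + 9 = 12
Queenstown→Hamilton: 17
The minimum is 12 km.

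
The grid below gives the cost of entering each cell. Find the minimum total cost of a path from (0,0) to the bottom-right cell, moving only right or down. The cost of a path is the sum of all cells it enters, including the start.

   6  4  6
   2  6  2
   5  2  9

24

Cheapest: [0,0] [1,0] [2,0] [2,1] [2,2]
  6 + 2 + 5 + 2 + 9 = 24
(Top row then right column would cost 27.)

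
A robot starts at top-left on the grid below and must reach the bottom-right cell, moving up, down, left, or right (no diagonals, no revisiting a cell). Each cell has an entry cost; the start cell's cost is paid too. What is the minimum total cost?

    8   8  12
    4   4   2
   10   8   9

Take r0c0 -> r1c0 -> r1c1 -> r1c2 -> r2c2 for a total of 8 + 4 + 4 + 2 + 9 = 27.

27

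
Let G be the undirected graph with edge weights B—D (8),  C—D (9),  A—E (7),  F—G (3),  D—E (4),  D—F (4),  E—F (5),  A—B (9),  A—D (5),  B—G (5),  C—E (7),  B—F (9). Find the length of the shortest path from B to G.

5

Checking several routes:
B → D → E → F → G: 8 + 4 + 5 + 3 = 20
B → G: 5
B → F → G: 9 + 3 = 12
B → D → F → G: 8 + 4 + 3 = 15
Best route has total 5.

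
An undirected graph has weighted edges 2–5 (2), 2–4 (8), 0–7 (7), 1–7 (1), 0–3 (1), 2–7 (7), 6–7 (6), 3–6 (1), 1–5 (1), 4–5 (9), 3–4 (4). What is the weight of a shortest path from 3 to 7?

7

Checking several routes:
3 - 4 - 5 - 1 - 7: 4 + 9 + 1 + 1 = 15
3 - 6 - 7: 1 + 6 = 7
3 - 4 - 2 - 5 - 1 - 7: 4 + 8 + 2 + 1 + 1 = 16
3 - 0 - 7: 1 + 7 = 8
Best route has total 7.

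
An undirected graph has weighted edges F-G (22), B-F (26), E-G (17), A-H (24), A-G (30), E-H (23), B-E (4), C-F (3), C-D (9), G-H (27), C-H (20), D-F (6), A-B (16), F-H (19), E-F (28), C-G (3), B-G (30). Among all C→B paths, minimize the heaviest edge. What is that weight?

17

Comparing a few candidate routes:
C -> F -> H -> E -> B: max(3, 19, 23, 4) = 23
C -> F -> G -> E -> B: max(3, 22, 17, 4) = 22
C -> D -> F -> G -> E -> B: max(9, 6, 22, 17, 4) = 22
C -> G -> F -> H -> E -> B: max(3, 22, 19, 23, 4) = 23
C -> H -> F -> G -> E -> B: max(20, 19, 22, 17, 4) = 22
C -> G -> E -> B: max(3, 17, 4) = 17
The minimum achievable maximum is 17.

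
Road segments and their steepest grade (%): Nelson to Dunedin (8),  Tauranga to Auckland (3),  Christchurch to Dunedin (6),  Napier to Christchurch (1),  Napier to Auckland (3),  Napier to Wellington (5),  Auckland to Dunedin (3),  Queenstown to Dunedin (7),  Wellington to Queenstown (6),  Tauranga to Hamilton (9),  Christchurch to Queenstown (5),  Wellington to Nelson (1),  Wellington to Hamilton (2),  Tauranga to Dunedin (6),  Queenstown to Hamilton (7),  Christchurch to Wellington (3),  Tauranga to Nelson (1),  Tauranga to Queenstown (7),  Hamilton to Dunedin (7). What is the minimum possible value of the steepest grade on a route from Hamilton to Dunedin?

3

Some routes from Hamilton to Dunedin:
Hamilton - Wellington - Napier - Auckland - Dunedin: max(2, 5, 3, 3) = 5
Hamilton - Wellington - Christchurch - Napier - Auckland - Dunedin: max(2, 3, 1, 3, 3) = 3
Hamilton - Wellington - Christchurch - Napier - Auckland - Tauranga - Dunedin: max(2, 3, 1, 3, 3, 6) = 6
Hamilton - Wellington - Nelson - Tauranga - Auckland - Dunedin: max(2, 1, 1, 3, 3) = 3
Smallest bottleneck: 3%.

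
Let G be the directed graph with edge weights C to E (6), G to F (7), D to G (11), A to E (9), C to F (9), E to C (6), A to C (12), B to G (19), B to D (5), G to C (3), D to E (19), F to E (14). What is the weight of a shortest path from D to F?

18

Routes from D to F:
D - E - C - F: 19 + 6 + 9 = 34
D - G - C - F: 11 + 3 + 9 = 23
D - G - F: 11 + 7 = 18
Shortest: 18.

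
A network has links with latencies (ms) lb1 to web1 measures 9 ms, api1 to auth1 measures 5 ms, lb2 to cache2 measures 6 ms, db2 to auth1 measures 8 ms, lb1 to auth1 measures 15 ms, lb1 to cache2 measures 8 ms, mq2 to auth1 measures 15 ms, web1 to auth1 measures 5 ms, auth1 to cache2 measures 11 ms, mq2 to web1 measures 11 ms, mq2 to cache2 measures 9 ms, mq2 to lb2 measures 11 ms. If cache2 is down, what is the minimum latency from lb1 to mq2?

20

A few of the lb1→mq2 routes:
lb1-auth1-mq2: 15 + 15 = 30
lb1-web1-auth1-mq2: 9 + 5 + 15 = 29
lb1-web1-mq2: 9 + 11 = 20
Shortest: 20 ms.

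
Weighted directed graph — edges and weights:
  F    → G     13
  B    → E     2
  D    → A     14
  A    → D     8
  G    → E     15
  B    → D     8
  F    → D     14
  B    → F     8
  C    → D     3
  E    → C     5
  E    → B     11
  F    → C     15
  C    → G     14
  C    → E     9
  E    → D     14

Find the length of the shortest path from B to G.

21

Candidate routes:
B -> E -> C -> G: 2 + 5 + 14 = 21
B -> F -> G: 8 + 13 = 21
B -> F -> C -> G: 8 + 15 + 14 = 37
Best route has total 21.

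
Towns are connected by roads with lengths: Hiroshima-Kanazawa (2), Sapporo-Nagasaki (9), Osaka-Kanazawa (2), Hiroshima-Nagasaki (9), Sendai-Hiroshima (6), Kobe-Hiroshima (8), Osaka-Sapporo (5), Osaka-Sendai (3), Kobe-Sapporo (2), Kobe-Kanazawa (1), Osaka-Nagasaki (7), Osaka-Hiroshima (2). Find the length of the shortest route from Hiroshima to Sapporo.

Checking several routes:
Hiroshima - Kanazawa - Osaka - Sapporo: 2 + 2 + 5 = 9
Hiroshima - Osaka - Sapporo: 2 + 5 = 7
Hiroshima - Osaka - Kanazawa - Kobe - Sapporo: 2 + 2 + 1 + 2 = 7
Hiroshima - Kanazawa - Kobe - Sapporo: 2 + 1 + 2 = 5
Hiroshima - Kobe - Sapporo: 8 + 2 = 10
Hiroshima - Sendai - Osaka - Kanazawa - Kobe - Sapporo: 6 + 3 + 2 + 1 + 2 = 14
The minimum is 5.

5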